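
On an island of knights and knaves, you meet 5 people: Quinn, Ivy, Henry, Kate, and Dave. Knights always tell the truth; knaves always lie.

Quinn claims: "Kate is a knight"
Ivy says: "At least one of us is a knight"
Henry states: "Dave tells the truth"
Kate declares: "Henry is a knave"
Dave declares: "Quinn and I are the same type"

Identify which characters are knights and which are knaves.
Quinn is a knight.
Ivy is a knight.
Henry is a knave.
Kate is a knight.
Dave is a knave.

Verification:
- Quinn (knight) says "Kate is a knight" - this is TRUE because Kate is a knight.
- Ivy (knight) says "At least one of us is a knight" - this is TRUE because Quinn, Ivy, and Kate are knights.
- Henry (knave) says "Dave tells the truth" - this is FALSE (a lie) because Dave is a knave.
- Kate (knight) says "Henry is a knave" - this is TRUE because Henry is a knave.
- Dave (knave) says "Quinn and I are the same type" - this is FALSE (a lie) because Dave is a knave and Quinn is a knight.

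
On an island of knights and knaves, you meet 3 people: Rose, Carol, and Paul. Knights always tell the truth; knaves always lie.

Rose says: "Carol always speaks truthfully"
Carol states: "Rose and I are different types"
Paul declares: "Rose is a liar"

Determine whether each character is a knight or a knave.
Rose is a knave.
Carol is a knave.
Paul is a knight.

Verification:
- Rose (knave) says "Carol always speaks truthfully" - this is FALSE (a lie) because Carol is a knave.
- Carol (knave) says "Rose and I are different types" - this is FALSE (a lie) because Carol is a knave and Rose is a knave.
- Paul (knight) says "Rose is a liar" - this is TRUE because Rose is a knave.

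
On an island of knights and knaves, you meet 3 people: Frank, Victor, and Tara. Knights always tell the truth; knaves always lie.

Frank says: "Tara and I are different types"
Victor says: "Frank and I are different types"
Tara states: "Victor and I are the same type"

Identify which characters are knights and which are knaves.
Frank is a knave.
Victor is a knight.
Tara is a knave.

Verification:
- Frank (knave) says "Tara and I are different types" - this is FALSE (a lie) because Frank is a knave and Tara is a knave.
- Victor (knight) says "Frank and I are different types" - this is TRUE because Victor is a knight and Frank is a knave.
- Tara (knave) says "Victor and I are the same type" - this is FALSE (a lie) because Tara is a knave and Victor is a knight.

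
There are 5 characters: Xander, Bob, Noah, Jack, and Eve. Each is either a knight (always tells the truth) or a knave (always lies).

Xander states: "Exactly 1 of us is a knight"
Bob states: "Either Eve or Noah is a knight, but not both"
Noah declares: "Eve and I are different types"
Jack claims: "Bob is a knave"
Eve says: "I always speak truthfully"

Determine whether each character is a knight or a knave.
Xander is a knave.
Bob is a knight.
Noah is a knight.
Jack is a knave.
Eve is a knave.

Verification:
- Xander (knave) says "Exactly 1 of us is a knight" - this is FALSE (a lie) because there are 2 knights.
- Bob (knight) says "Either Eve or Noah is a knight, but not both" - this is TRUE because Eve is a knave and Noah is a knight.
- Noah (knight) says "Eve and I are different types" - this is TRUE because Noah is a knight and Eve is a knave.
- Jack (knave) says "Bob is a knave" - this is FALSE (a lie) because Bob is a knight.
- Eve (knave) says "I always speak truthfully" - this is FALSE (a lie) because Eve is a knave.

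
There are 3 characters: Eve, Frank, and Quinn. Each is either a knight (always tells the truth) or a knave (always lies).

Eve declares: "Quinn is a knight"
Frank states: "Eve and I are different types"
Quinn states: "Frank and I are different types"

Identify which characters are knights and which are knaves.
Eve is a knave.
Frank is a knave.
Quinn is a knave.

Verification:
- Eve (knave) says "Quinn is a knight" - this is FALSE (a lie) because Quinn is a knave.
- Frank (knave) says "Eve and I are different types" - this is FALSE (a lie) because Frank is a knave and Eve is a knave.
- Quinn (knave) says "Frank and I are different types" - this is FALSE (a lie) because Quinn is a knave and Frank is a knave.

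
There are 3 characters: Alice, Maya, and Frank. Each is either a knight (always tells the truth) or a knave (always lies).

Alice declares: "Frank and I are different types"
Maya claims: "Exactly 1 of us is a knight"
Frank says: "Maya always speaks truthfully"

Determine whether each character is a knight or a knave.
Alice is a knave.
Maya is a knave.
Frank is a knave.

Verification:
- Alice (knave) says "Frank and I are different types" - this is FALSE (a lie) because Alice is a knave and Frank is a knave.
- Maya (knave) says "Exactly 1 of us is a knight" - this is FALSE (a lie) because there are 0 knights.
- Frank (knave) says "Maya always speaks truthfully" - this is FALSE (a lie) because Maya is a knave.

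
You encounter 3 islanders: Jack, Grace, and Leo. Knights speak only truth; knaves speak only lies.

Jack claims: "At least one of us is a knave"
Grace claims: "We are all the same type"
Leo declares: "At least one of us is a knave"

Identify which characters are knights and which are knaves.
Jack is a knight.
Grace is a knave.
Leo is a knight.

Verification:
- Jack (knight) says "At least one of us is a knave" - this is TRUE because Grace is a knave.
- Grace (knave) says "We are all the same type" - this is FALSE (a lie) because Jack and Leo are knights and Grace is a knave.
- Leo (knight) says "At least one of us is a knave" - this is TRUE because Grace is a knave.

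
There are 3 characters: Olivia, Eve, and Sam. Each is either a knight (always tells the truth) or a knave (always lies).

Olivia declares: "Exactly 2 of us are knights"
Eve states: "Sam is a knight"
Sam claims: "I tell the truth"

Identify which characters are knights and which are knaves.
Olivia is a knave.
Eve is a knave.
Sam is a knave.

Verification:
- Olivia (knave) says "Exactly 2 of us are knights" - this is FALSE (a lie) because there are 0 knights.
- Eve (knave) says "Sam is a knight" - this is FALSE (a lie) because Sam is a knave.
- Sam (knave) says "I tell the truth" - this is FALSE (a lie) because Sam is a knave.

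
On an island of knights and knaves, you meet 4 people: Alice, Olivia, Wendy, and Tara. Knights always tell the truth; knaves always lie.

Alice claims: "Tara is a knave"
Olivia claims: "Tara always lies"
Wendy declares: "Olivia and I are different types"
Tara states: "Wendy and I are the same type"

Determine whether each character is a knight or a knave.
Alice is a knave.
Olivia is a knave.
Wendy is a knight.
Tara is a knight.

Verification:
- Alice (knave) says "Tara is a knave" - this is FALSE (a lie) because Tara is a knight.
- Olivia (knave) says "Tara always lies" - this is FALSE (a lie) because Tara is a knight.
- Wendy (knight) says "Olivia and I are different types" - this is TRUE because Wendy is a knight and Olivia is a knave.
- Tara (knight) says "Wendy and I are the same type" - this is TRUE because Tara is a knight and Wendy is a knight.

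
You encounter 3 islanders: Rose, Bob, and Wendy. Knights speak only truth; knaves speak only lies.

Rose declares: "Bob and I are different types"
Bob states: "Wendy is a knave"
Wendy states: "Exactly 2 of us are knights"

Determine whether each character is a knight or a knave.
Rose is a knight.
Bob is a knave.
Wendy is a knight.

Verification:
- Rose (knight) says "Bob and I are different types" - this is TRUE because Rose is a knight and Bob is a knave.
- Bob (knave) says "Wendy is a knave" - this is FALSE (a lie) because Wendy is a knight.
- Wendy (knight) says "Exactly 2 of us are knights" - this is TRUE because there are 2 knights.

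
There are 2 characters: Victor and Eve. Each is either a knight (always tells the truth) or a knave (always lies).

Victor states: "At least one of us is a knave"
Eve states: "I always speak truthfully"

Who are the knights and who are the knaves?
Victor is a knight.
Eve is a knave.

Verification:
- Victor (knight) says "At least one of us is a knave" - this is TRUE because Eve is a knave.
- Eve (knave) says "I always speak truthfully" - this is FALSE (a lie) because Eve is a knave.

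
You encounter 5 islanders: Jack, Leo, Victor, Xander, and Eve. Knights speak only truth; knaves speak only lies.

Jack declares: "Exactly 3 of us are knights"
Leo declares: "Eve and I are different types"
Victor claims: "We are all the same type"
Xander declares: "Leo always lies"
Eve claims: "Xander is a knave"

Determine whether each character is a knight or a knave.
Jack is a knave.
Leo is a knave.
Victor is a knave.
Xander is a knight.
Eve is a knave.

Verification:
- Jack (knave) says "Exactly 3 of us are knights" - this is FALSE (a lie) because there are 1 knights.
- Leo (knave) says "Eve and I are different types" - this is FALSE (a lie) because Leo is a knave and Eve is a knave.
- Victor (knave) says "We are all the same type" - this is FALSE (a lie) because Xander is a knight and Jack, Leo, Victor, and Eve are knaves.
- Xander (knight) says "Leo always lies" - this is TRUE because Leo is a knave.
- Eve (knave) says "Xander is a knave" - this is FALSE (a lie) because Xander is a knight.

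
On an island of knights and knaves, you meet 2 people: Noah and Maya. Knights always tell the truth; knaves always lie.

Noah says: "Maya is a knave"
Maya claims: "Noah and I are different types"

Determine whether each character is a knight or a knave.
Noah is a knave.
Maya is a knight.

Verification:
- Noah (knave) says "Maya is a knave" - this is FALSE (a lie) because Maya is a knight.
- Maya (knight) says "Noah and I are different types" - this is TRUE because Maya is a knight and Noah is a knave.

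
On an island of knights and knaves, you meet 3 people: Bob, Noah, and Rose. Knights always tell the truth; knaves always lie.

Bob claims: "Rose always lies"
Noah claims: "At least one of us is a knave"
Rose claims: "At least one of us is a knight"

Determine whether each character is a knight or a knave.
Bob is a knave.
Noah is a knight.
Rose is a knight.

Verification:
- Bob (knave) says "Rose always lies" - this is FALSE (a lie) because Rose is a knight.
- Noah (knight) says "At least one of us is a knave" - this is TRUE because Bob is a knave.
- Rose (knight) says "At least one of us is a knight" - this is TRUE because Noah and Rose are knights.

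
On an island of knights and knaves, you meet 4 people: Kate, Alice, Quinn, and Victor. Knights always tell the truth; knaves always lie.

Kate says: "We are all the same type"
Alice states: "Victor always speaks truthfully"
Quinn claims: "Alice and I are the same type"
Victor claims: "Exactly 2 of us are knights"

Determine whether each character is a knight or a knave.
Kate is a knave.
Alice is a knight.
Quinn is a knave.
Victor is a knight.

Verification:
- Kate (knave) says "We are all the same type" - this is FALSE (a lie) because Alice and Victor are knights and Kate and Quinn are knaves.
- Alice (knight) says "Victor always speaks truthfully" - this is TRUE because Victor is a knight.
- Quinn (knave) says "Alice and I are the same type" - this is FALSE (a lie) because Quinn is a knave and Alice is a knight.
- Victor (knight) says "Exactly 2 of us are knights" - this is TRUE because there are 2 knights.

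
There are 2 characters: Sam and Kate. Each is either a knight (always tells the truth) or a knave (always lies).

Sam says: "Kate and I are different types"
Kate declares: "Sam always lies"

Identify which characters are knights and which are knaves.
Sam is a knight.
Kate is a knave.

Verification:
- Sam (knight) says "Kate and I are different types" - this is TRUE because Sam is a knight and Kate is a knave.
- Kate (knave) says "Sam always lies" - this is FALSE (a lie) because Sam is a knight.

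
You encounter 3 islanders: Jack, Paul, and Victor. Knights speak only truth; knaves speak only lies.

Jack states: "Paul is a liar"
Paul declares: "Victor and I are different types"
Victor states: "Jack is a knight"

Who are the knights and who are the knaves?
Jack is a knave.
Paul is a knight.
Victor is a knave.

Verification:
- Jack (knave) says "Paul is a liar" - this is FALSE (a lie) because Paul is a knight.
- Paul (knight) says "Victor and I are different types" - this is TRUE because Paul is a knight and Victor is a knave.
- Victor (knave) says "Jack is a knight" - this is FALSE (a lie) because Jack is a knave.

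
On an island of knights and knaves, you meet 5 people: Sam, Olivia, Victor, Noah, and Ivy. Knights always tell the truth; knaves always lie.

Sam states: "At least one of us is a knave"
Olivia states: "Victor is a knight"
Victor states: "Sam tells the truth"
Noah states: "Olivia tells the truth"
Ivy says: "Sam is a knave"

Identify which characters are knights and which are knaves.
Sam is a knight.
Olivia is a knight.
Victor is a knight.
Noah is a knight.
Ivy is a knave.

Verification:
- Sam (knight) says "At least one of us is a knave" - this is TRUE because Ivy is a knave.
- Olivia (knight) says "Victor is a knight" - this is TRUE because Victor is a knight.
- Victor (knight) says "Sam tells the truth" - this is TRUE because Sam is a knight.
- Noah (knight) says "Olivia tells the truth" - this is TRUE because Olivia is a knight.
- Ivy (knave) says "Sam is a knave" - this is FALSE (a lie) because Sam is a knight.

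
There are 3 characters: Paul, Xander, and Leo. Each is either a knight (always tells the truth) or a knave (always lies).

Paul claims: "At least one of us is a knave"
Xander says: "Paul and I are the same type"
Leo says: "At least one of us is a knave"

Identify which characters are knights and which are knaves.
Paul is a knight.
Xander is a knave.
Leo is a knight.

Verification:
- Paul (knight) says "At least one of us is a knave" - this is TRUE because Xander is a knave.
- Xander (knave) says "Paul and I are the same type" - this is FALSE (a lie) because Xander is a knave and Paul is a knight.
- Leo (knight) says "At least one of us is a knave" - this is TRUE because Xander is a knave.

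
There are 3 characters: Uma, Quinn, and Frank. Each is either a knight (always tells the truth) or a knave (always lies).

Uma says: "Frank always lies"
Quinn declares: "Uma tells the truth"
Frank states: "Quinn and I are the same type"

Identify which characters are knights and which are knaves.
Uma is a knight.
Quinn is a knight.
Frank is a knave.

Verification:
- Uma (knight) says "Frank always lies" - this is TRUE because Frank is a knave.
- Quinn (knight) says "Uma tells the truth" - this is TRUE because Uma is a knight.
- Frank (knave) says "Quinn and I are the same type" - this is FALSE (a lie) because Frank is a knave and Quinn is a knight.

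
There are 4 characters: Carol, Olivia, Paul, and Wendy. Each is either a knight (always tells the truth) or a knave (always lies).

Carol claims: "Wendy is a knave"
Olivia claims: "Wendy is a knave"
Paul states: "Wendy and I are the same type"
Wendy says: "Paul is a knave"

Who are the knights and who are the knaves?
Carol is a knave.
Olivia is a knave.
Paul is a knave.
Wendy is a knight.

Verification:
- Carol (knave) says "Wendy is a knave" - this is FALSE (a lie) because Wendy is a knight.
- Olivia (knave) says "Wendy is a knave" - this is FALSE (a lie) because Wendy is a knight.
- Paul (knave) says "Wendy and I are the same type" - this is FALSE (a lie) because Paul is a knave and Wendy is a knight.
- Wendy (knight) says "Paul is a knave" - this is TRUE because Paul is a knave.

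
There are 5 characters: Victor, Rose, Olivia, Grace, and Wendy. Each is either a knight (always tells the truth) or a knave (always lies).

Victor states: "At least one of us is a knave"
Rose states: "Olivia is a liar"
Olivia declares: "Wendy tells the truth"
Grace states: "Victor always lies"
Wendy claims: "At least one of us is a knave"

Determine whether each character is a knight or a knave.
Victor is a knight.
Rose is a knave.
Olivia is a knight.
Grace is a knave.
Wendy is a knight.

Verification:
- Victor (knight) says "At least one of us is a knave" - this is TRUE because Rose and Grace are knaves.
- Rose (knave) says "Olivia is a liar" - this is FALSE (a lie) because Olivia is a knight.
- Olivia (knight) says "Wendy tells the truth" - this is TRUE because Wendy is a knight.
- Grace (knave) says "Victor always lies" - this is FALSE (a lie) because Victor is a knight.
- Wendy (knight) says "At least one of us is a knave" - this is TRUE because Rose and Grace are knaves.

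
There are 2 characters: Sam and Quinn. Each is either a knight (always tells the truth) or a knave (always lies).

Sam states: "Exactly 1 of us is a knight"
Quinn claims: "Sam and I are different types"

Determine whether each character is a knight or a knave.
Sam is a knave.
Quinn is a knave.

Verification:
- Sam (knave) says "Exactly 1 of us is a knight" - this is FALSE (a lie) because there are 0 knights.
- Quinn (knave) says "Sam and I are different types" - this is FALSE (a lie) because Quinn is a knave and Sam is a knave.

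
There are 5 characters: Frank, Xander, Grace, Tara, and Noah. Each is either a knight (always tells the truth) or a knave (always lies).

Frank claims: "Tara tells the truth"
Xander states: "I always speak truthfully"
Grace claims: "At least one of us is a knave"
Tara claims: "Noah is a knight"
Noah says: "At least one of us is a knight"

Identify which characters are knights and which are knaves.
Frank is a knight.
Xander is a knave.
Grace is a knight.
Tara is a knight.
Noah is a knight.

Verification:
- Frank (knight) says "Tara tells the truth" - this is TRUE because Tara is a knight.
- Xander (knave) says "I always speak truthfully" - this is FALSE (a lie) because Xander is a knave.
- Grace (knight) says "At least one of us is a knave" - this is TRUE because Xander is a knave.
- Tara (knight) says "Noah is a knight" - this is TRUE because Noah is a knight.
- Noah (knight) says "At least one of us is a knight" - this is TRUE because Frank, Grace, Tara, and Noah are knights.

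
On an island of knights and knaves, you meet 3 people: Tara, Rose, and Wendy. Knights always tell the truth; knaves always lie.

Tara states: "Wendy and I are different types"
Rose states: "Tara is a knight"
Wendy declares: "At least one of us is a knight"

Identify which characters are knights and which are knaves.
Tara is a knave.
Rose is a knave.
Wendy is a knave.

Verification:
- Tara (knave) says "Wendy and I are different types" - this is FALSE (a lie) because Tara is a knave and Wendy is a knave.
- Rose (knave) says "Tara is a knight" - this is FALSE (a lie) because Tara is a knave.
- Wendy (knave) says "At least one of us is a knight" - this is FALSE (a lie) because no one is a knight.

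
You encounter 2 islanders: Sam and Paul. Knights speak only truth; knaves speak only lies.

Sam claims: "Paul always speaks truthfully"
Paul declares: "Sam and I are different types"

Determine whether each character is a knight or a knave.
Sam is a knave.
Paul is a knave.

Verification:
- Sam (knave) says "Paul always speaks truthfully" - this is FALSE (a lie) because Paul is a knave.
- Paul (knave) says "Sam and I are different types" - this is FALSE (a lie) because Paul is a knave and Sam is a knave.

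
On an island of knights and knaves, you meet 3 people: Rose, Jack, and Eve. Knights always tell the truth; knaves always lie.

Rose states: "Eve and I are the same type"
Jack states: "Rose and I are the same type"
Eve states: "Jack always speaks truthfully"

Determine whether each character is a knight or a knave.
Rose is a knight.
Jack is a knight.
Eve is a knight.

Verification:
- Rose (knight) says "Eve and I are the same type" - this is TRUE because Rose is a knight and Eve is a knight.
- Jack (knight) says "Rose and I are the same type" - this is TRUE because Jack is a knight and Rose is a knight.
- Eve (knight) says "Jack always speaks truthfully" - this is TRUE because Jack is a knight.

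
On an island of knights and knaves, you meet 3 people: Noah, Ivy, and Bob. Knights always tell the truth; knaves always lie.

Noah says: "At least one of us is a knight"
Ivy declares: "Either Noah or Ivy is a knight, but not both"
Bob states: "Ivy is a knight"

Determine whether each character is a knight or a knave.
Noah is a knave.
Ivy is a knave.
Bob is a knave.

Verification:
- Noah (knave) says "At least one of us is a knight" - this is FALSE (a lie) because no one is a knight.
- Ivy (knave) says "Either Noah or Ivy is a knight, but not both" - this is FALSE (a lie) because Noah is a knave and Ivy is a knave.
- Bob (knave) says "Ivy is a knight" - this is FALSE (a lie) because Ivy is a knave.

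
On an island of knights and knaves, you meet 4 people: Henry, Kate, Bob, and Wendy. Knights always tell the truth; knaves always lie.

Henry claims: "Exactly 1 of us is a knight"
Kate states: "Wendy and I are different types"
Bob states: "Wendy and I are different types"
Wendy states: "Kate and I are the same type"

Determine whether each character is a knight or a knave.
Henry is a knave.
Kate is a knight.
Bob is a knight.
Wendy is a knave.

Verification:
- Henry (knave) says "Exactly 1 of us is a knight" - this is FALSE (a lie) because there are 2 knights.
- Kate (knight) says "Wendy and I are different types" - this is TRUE because Kate is a knight and Wendy is a knave.
- Bob (knight) says "Wendy and I are different types" - this is TRUE because Bob is a knight and Wendy is a knave.
- Wendy (knave) says "Kate and I are the same type" - this is FALSE (a lie) because Wendy is a knave and Kate is a knight.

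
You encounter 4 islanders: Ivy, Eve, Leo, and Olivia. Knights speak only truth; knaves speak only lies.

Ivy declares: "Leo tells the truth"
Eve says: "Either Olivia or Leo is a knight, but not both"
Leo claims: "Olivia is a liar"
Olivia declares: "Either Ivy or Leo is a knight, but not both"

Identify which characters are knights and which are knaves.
Ivy is a knight.
Eve is a knight.
Leo is a knight.
Olivia is a knave.

Verification:
- Ivy (knight) says "Leo tells the truth" - this is TRUE because Leo is a knight.
- Eve (knight) says "Either Olivia or Leo is a knight, but not both" - this is TRUE because Olivia is a knave and Leo is a knight.
- Leo (knight) says "Olivia is a liar" - this is TRUE because Olivia is a knave.
- Olivia (knave) says "Either Ivy or Leo is a knight, but not both" - this is FALSE (a lie) because Ivy is a knight and Leo is a knight.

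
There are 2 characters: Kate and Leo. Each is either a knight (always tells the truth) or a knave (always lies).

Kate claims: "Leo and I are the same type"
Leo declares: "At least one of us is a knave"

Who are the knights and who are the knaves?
Kate is a knave.
Leo is a knight.

Verification:
- Kate (knave) says "Leo and I are the same type" - this is FALSE (a lie) because Kate is a knave and Leo is a knight.
- Leo (knight) says "At least one of us is a knave" - this is TRUE because Kate is a knave.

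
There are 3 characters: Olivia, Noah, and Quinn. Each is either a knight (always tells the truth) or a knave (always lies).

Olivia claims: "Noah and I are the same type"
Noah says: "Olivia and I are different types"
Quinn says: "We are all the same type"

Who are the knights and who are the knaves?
Olivia is a knave.
Noah is a knight.
Quinn is a knave.

Verification:
- Olivia (knave) says "Noah and I are the same type" - this is FALSE (a lie) because Olivia is a knave and Noah is a knight.
- Noah (knight) says "Olivia and I are different types" - this is TRUE because Noah is a knight and Olivia is a knave.
- Quinn (knave) says "We are all the same type" - this is FALSE (a lie) because Noah is a knight and Olivia and Quinn are knaves.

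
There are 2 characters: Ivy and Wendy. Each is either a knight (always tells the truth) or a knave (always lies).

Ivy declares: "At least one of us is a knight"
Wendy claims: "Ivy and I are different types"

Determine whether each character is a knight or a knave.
Ivy is a knave.
Wendy is a knave.

Verification:
- Ivy (knave) says "At least one of us is a knight" - this is FALSE (a lie) because no one is a knight.
- Wendy (knave) says "Ivy and I are different types" - this is FALSE (a lie) because Wendy is a knave and Ivy is a knave.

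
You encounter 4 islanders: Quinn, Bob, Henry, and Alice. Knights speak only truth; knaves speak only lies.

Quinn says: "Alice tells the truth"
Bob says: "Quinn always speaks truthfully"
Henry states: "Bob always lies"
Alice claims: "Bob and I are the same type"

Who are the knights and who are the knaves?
Quinn is a knight.
Bob is a knight.
Henry is a knave.
Alice is a knight.

Verification:
- Quinn (knight) says "Alice tells the truth" - this is TRUE because Alice is a knight.
- Bob (knight) says "Quinn always speaks truthfully" - this is TRUE because Quinn is a knight.
- Henry (knave) says "Bob always lies" - this is FALSE (a lie) because Bob is a knight.
- Alice (knight) says "Bob and I are the same type" - this is TRUE because Alice is a knight and Bob is a knight.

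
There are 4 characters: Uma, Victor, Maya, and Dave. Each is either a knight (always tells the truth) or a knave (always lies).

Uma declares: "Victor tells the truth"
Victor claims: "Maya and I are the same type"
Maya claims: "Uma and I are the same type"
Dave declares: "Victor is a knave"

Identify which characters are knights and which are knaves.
Uma is a knight.
Victor is a knight.
Maya is a knight.
Dave is a knave.

Verification:
- Uma (knight) says "Victor tells the truth" - this is TRUE because Victor is a knight.
- Victor (knight) says "Maya and I are the same type" - this is TRUE because Victor is a knight and Maya is a knight.
- Maya (knight) says "Uma and I are the same type" - this is TRUE because Maya is a knight and Uma is a knight.
- Dave (knave) says "Victor is a knave" - this is FALSE (a lie) because Victor is a knight.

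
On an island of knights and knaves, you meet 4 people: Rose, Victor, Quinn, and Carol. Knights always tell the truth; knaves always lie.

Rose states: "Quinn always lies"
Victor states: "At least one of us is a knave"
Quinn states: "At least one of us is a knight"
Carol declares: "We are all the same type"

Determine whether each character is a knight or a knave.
Rose is a knave.
Victor is a knight.
Quinn is a knight.
Carol is a knave.

Verification:
- Rose (knave) says "Quinn always lies" - this is FALSE (a lie) because Quinn is a knight.
- Victor (knight) says "At least one of us is a knave" - this is TRUE because Rose and Carol are knaves.
- Quinn (knight) says "At least one of us is a knight" - this is TRUE because Victor and Quinn are knights.
- Carol (knave) says "We are all the same type" - this is FALSE (a lie) because Victor and Quinn are knights and Rose and Carol are knaves.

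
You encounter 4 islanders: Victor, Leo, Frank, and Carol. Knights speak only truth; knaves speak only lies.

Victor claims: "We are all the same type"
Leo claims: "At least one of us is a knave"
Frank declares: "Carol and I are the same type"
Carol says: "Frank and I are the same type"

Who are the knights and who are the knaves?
Victor is a knave.
Leo is a knight.
Frank is a knight.
Carol is a knight.

Verification:
- Victor (knave) says "We are all the same type" - this is FALSE (a lie) because Leo, Frank, and Carol are knights and Victor is a knave.
- Leo (knight) says "At least one of us is a knave" - this is TRUE because Victor is a knave.
- Frank (knight) says "Carol and I are the same type" - this is TRUE because Frank is a knight and Carol is a knight.
- Carol (knight) says "Frank and I are the same type" - this is TRUE because Carol is a knight and Frank is a knight.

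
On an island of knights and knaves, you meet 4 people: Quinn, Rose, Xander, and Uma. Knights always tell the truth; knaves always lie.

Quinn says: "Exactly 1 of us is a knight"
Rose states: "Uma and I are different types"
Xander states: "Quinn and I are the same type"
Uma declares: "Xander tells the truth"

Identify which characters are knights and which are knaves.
Quinn is a knight.
Rose is a knave.
Xander is a knave.
Uma is a knave.

Verification:
- Quinn (knight) says "Exactly 1 of us is a knight" - this is TRUE because there are 1 knights.
- Rose (knave) says "Uma and I are different types" - this is FALSE (a lie) because Rose is a knave and Uma is a knave.
- Xander (knave) says "Quinn and I are the same type" - this is FALSE (a lie) because Xander is a knave and Quinn is a knight.
- Uma (knave) says "Xander tells the truth" - this is FALSE (a lie) because Xander is a knave.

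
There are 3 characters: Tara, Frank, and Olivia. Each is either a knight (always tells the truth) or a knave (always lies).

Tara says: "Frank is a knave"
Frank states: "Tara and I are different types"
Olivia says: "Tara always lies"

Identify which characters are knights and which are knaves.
Tara is a knave.
Frank is a knight.
Olivia is a knight.

Verification:
- Tara (knave) says "Frank is a knave" - this is FALSE (a lie) because Frank is a knight.
- Frank (knight) says "Tara and I are different types" - this is TRUE because Frank is a knight and Tara is a knave.
- Olivia (knight) says "Tara always lies" - this is TRUE because Tara is a knave.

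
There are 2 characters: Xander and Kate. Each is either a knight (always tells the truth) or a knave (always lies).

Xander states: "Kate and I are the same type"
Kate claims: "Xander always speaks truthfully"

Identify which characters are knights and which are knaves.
Xander is a knight.
Kate is a knight.

Verification:
- Xander (knight) says "Kate and I are the same type" - this is TRUE because Xander is a knight and Kate is a knight.
- Kate (knight) says "Xander always speaks truthfully" - this is TRUE because Xander is a knight.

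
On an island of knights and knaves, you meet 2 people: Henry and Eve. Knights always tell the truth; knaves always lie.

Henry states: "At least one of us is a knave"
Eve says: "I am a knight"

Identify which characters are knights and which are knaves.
Henry is a knight.
Eve is a knave.

Verification:
- Henry (knight) says "At least one of us is a knave" - this is TRUE because Eve is a knave.
- Eve (knave) says "I am a knight" - this is FALSE (a lie) because Eve is a knave.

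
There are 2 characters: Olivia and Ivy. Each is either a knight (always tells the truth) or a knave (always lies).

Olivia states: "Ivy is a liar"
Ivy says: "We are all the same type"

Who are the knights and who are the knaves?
Olivia is a knight.
Ivy is a knave.

Verification:
- Olivia (knight) says "Ivy is a liar" - this is TRUE because Ivy is a knave.
- Ivy (knave) says "We are all the same type" - this is FALSE (a lie) because Olivia is a knight and Ivy is a knave.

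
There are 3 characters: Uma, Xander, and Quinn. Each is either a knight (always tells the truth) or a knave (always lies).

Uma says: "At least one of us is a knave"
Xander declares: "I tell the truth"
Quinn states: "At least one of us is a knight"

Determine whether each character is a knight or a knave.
Uma is a knight.
Xander is a knave.
Quinn is a knight.

Verification:
- Uma (knight) says "At least one of us is a knave" - this is TRUE because Xander is a knave.
- Xander (knave) says "I tell the truth" - this is FALSE (a lie) because Xander is a knave.
- Quinn (knight) says "At least one of us is a knight" - this is TRUE because Uma and Quinn are knights.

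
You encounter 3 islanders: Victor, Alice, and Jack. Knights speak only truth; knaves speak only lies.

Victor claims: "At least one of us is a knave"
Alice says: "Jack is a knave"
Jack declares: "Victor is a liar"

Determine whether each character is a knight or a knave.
Victor is a knight.
Alice is a knight.
Jack is a knave.

Verification:
- Victor (knight) says "At least one of us is a knave" - this is TRUE because Jack is a knave.
- Alice (knight) says "Jack is a knave" - this is TRUE because Jack is a knave.
- Jack (knave) says "Victor is a liar" - this is FALSE (a lie) because Victor is a knight.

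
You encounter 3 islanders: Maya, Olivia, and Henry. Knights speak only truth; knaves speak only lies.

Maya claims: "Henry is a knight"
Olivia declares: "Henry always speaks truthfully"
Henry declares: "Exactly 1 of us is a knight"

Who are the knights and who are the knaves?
Maya is a knave.
Olivia is a knave.
Henry is a knave.

Verification:
- Maya (knave) says "Henry is a knight" - this is FALSE (a lie) because Henry is a knave.
- Olivia (knave) says "Henry always speaks truthfully" - this is FALSE (a lie) because Henry is a knave.
- Henry (knave) says "Exactly 1 of us is a knight" - this is FALSE (a lie) because there are 0 knights.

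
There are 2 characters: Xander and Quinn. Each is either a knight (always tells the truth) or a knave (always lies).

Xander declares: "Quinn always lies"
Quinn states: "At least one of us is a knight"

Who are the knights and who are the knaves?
Xander is a knave.
Quinn is a knight.

Verification:
- Xander (knave) says "Quinn always lies" - this is FALSE (a lie) because Quinn is a knight.
- Quinn (knight) says "At least one of us is a knight" - this is TRUE because Quinn is a knight.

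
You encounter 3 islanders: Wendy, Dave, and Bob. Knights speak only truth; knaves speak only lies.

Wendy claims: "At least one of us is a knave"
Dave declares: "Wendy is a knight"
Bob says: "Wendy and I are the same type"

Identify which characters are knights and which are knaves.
Wendy is a knight.
Dave is a knight.
Bob is a knave.

Verification:
- Wendy (knight) says "At least one of us is a knave" - this is TRUE because Bob is a knave.
- Dave (knight) says "Wendy is a knight" - this is TRUE because Wendy is a knight.
- Bob (knave) says "Wendy and I are the same type" - this is FALSE (a lie) because Bob is a knave and Wendy is a knight.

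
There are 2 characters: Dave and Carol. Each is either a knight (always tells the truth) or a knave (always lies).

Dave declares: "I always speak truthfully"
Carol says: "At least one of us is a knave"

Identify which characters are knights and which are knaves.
Dave is a knave.
Carol is a knight.

Verification:
- Dave (knave) says "I always speak truthfully" - this is FALSE (a lie) because Dave is a knave.
- Carol (knight) says "At least one of us is a knave" - this is TRUE because Dave is a knave.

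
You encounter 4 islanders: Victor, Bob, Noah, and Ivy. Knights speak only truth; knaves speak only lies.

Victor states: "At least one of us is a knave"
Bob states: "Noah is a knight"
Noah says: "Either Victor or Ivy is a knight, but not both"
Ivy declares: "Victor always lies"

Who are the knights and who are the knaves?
Victor is a knight.
Bob is a knight.
Noah is a knight.
Ivy is a knave.

Verification:
- Victor (knight) says "At least one of us is a knave" - this is TRUE because Ivy is a knave.
- Bob (knight) says "Noah is a knight" - this is TRUE because Noah is a knight.
- Noah (knight) says "Either Victor or Ivy is a knight, but not both" - this is TRUE because Victor is a knight and Ivy is a knave.
- Ivy (knave) says "Victor always lies" - this is FALSE (a lie) because Victor is a knight.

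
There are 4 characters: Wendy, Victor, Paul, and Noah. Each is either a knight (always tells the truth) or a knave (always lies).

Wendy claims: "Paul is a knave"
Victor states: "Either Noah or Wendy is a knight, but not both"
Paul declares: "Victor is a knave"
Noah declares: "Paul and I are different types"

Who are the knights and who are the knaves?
Wendy is a knight.
Victor is a knight.
Paul is a knave.
Noah is a knave.

Verification:
- Wendy (knight) says "Paul is a knave" - this is TRUE because Paul is a knave.
- Victor (knight) says "Either Noah or Wendy is a knight, but not both" - this is TRUE because Noah is a knave and Wendy is a knight.
- Paul (knave) says "Victor is a knave" - this is FALSE (a lie) because Victor is a knight.
- Noah (knave) says "Paul and I are different types" - this is FALSE (a lie) because Noah is a knave and Paul is a knave.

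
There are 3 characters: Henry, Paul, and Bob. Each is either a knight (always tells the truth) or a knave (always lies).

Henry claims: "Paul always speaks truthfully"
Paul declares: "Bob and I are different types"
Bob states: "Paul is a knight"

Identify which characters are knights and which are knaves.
Henry is a knave.
Paul is a knave.
Bob is a knave.

Verification:
- Henry (knave) says "Paul always speaks truthfully" - this is FALSE (a lie) because Paul is a knave.
- Paul (knave) says "Bob and I are different types" - this is FALSE (a lie) because Paul is a knave and Bob is a knave.
- Bob (knave) says "Paul is a knight" - this is FALSE (a lie) because Paul is a knave.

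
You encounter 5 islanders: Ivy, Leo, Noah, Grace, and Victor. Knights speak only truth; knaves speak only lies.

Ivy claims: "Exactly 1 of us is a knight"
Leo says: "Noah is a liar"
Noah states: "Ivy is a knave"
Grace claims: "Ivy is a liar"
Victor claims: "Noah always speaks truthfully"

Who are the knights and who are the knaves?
Ivy is a knave.
Leo is a knave.
Noah is a knight.
Grace is a knight.
Victor is a knight.

Verification:
- Ivy (knave) says "Exactly 1 of us is a knight" - this is FALSE (a lie) because there are 3 knights.
- Leo (knave) says "Noah is a liar" - this is FALSE (a lie) because Noah is a knight.
- Noah (knight) says "Ivy is a knave" - this is TRUE because Ivy is a knave.
- Grace (knight) says "Ivy is a liar" - this is TRUE because Ivy is a knave.
- Victor (knight) says "Noah always speaks truthfully" - this is TRUE because Noah is a knight.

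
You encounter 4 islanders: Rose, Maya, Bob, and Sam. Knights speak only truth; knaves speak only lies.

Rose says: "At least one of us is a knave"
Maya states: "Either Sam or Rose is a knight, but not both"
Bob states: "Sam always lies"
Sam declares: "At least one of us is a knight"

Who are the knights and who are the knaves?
Rose is a knight.
Maya is a knave.
Bob is a knave.
Sam is a knight.

Verification:
- Rose (knight) says "At least one of us is a knave" - this is TRUE because Maya and Bob are knaves.
- Maya (knave) says "Either Sam or Rose is a knight, but not both" - this is FALSE (a lie) because Sam is a knight and Rose is a knight.
- Bob (knave) says "Sam always lies" - this is FALSE (a lie) because Sam is a knight.
- Sam (knight) says "At least one of us is a knight" - this is TRUE because Rose and Sam are knights.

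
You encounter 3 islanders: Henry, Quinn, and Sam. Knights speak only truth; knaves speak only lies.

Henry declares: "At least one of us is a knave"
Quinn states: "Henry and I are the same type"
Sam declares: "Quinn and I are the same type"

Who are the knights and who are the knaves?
Henry is a knight.
Quinn is a knight.
Sam is a knave.

Verification:
- Henry (knight) says "At least one of us is a knave" - this is TRUE because Sam is a knave.
- Quinn (knight) says "Henry and I are the same type" - this is TRUE because Quinn is a knight and Henry is a knight.
- Sam (knave) says "Quinn and I are the same type" - this is FALSE (a lie) because Sam is a knave and Quinn is a knight.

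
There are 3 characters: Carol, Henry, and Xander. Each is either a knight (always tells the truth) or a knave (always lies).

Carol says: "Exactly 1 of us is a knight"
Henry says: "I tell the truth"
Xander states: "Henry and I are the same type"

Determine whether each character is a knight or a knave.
Carol is a knave.
Henry is a knight.
Xander is a knight.

Verification:
- Carol (knave) says "Exactly 1 of us is a knight" - this is FALSE (a lie) because there are 2 knights.
- Henry (knight) says "I tell the truth" - this is TRUE because Henry is a knight.
- Xander (knight) says "Henry and I are the same type" - this is TRUE because Xander is a knight and Henry is a knight.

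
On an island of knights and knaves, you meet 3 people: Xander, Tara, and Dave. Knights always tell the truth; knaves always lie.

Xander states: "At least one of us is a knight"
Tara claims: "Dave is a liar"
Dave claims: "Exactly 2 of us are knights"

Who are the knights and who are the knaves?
Xander is a knight.
Tara is a knave.
Dave is a knight.

Verification:
- Xander (knight) says "At least one of us is a knight" - this is TRUE because Xander and Dave are knights.
- Tara (knave) says "Dave is a liar" - this is FALSE (a lie) because Dave is a knight.
- Dave (knight) says "Exactly 2 of us are knights" - this is TRUE because there are 2 knights.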